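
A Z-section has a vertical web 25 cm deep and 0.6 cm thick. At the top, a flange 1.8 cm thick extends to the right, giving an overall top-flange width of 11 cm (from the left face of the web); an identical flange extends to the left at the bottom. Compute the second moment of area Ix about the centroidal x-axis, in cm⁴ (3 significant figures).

Ix ≈ 5830 cm⁴

Decompose the section into non-overlapping parts with the origin at the bottom-left of its bounding rectangle.
Web: 0.6 × 25, A = 15 cm², y = 12.5 cm, Ī = 781.25 cm⁴.
Top flange (beyond web): 10.4 × 1.8, A = 18.72 cm², y = 24.1 cm, Ī = 5.0544 cm⁴.
Bottom flange (beyond web): 10.4 × 1.8, A = 18.72 cm², y = 0.9 cm, Ī = 5.0544 cm⁴.
Centroid: ȳ = ΣA·y / ΣA = 12.5 cm.
Transfer each piece to the centroidal x-axis using Ī + A·d² with d = y − 12.5:
  web: d = 0 cm → contributes +781.25 cm⁴
  top flange (beyond web): d = 11.6 cm → contributes +2 524 cm⁴
  bottom flange (beyond web): d = -11.6 cm → contributes +2 524 cm⁴
Total I = 5829.3 cm⁴.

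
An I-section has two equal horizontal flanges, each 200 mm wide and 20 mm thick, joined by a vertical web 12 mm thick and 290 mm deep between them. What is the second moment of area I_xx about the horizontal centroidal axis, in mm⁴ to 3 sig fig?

Split into non-overlapping primitives; take the origin at the lower-left of the bounding box.
Bottom flange: 200 × 20, A = 4 000 mm², y = 10 mm, Ī = 133 333 mm⁴.
Web: 12 × 290, A = 3 480 mm², y = 165 mm, Ī = 24 389 000 mm⁴.
Top flange: 200 × 20, A = 4 000 mm², y = 320 mm, Ī = 133 333 mm⁴.
By symmetry the centroid is at mid-height, ȳ = 165 mm.
Transfer each piece to the horizontal centroidal axis using Ī + A·d² with d = y − 165:
  bottom flange: d = -155 mm → contributes +96 233 333 mm⁴
  web: d = 0 mm → contributes +24 389 000 mm⁴
  top flange: d = 155 mm → contributes +96 233 333 mm⁴
Total I = 216 855 667 mm⁴.

I_xx ≈ 2.17 × 10⁸ mm⁴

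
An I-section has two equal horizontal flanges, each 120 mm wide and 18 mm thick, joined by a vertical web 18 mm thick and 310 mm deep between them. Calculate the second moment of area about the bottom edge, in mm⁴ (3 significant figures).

I_base ≈ 4.57 × 10⁸ mm⁴

Decompose the section into non-overlapping parts with the origin at the bottom-left of its bounding rectangle.
Bottom flange: 120 × 18, A = 2 160 mm², y = 9 mm, Ī = 58 320 mm⁴.
Web: 18 × 310, A = 5 580 mm², y = 173 mm, Ī = 44 686 500 mm⁴.
Top flange: 120 × 18, A = 2 160 mm², y = 337 mm, Ī = 58 320 mm⁴.
Transfer each piece to a horizontal axis along the bottom face using Ī + A·d² with d = y − 0:
  bottom flange: d = 9 mm → contributes +233 280 mm⁴
  web: d = 173 mm → contributes +211 690 320 mm⁴
  top flange: d = 337 mm → contributes +245 367 360 mm⁴
Total I = 457 290 960 mm⁴.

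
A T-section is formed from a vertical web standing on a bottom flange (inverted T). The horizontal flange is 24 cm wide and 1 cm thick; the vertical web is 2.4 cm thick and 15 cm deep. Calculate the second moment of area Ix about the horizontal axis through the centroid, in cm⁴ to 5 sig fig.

Ix ≈ 1598.6 cm⁴

Treat the section as a set of non-overlapping primitives; coordinates are from the bounding-box lower-left.
Flange: 24 × 1, A = 24 cm², y = 0.5 cm, Ī = 2 cm⁴.
Web: 2.4 × 15, A = 36 cm², y = 8.5 cm, Ī = 675 cm⁴.
Centroid: ȳ = ΣA·y / ΣA = 5.3 cm.
Transfer each piece to the horizontal axis through the centroid using Ī + A·d² with d = y − 5.3:
  flange: d = -4.8 cm → contributes +554.96 cm⁴
  web: d = 3.2 cm → contributes +1043.64 cm⁴
Total I = 1598.6 cm⁴.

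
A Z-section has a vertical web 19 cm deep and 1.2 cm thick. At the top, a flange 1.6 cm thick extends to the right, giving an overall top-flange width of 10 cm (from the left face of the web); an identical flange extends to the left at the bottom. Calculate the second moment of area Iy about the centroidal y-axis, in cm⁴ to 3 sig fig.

Split into non-overlapping primitives; take the origin at the lower-left of the bounding box.
Web: 1.2 × 19, A = 22.8 cm², x = 9.4 cm, Ī = 2.736 cm⁴.
Top flange (beyond web): 8.8 × 1.6, A = 14.08 cm², x = 14.4 cm, Ī = 90.863 cm⁴.
Bottom flange (beyond web): 8.8 × 1.6, A = 14.08 cm², x = 4.4 cm, Ī = 90.863 cm⁴.
Centroid: x̄ = ΣA·x / ΣA = 9.4 cm.
Transfer each piece to the centroidal y-axis using Ī + A·d² with d = x − 9.4:
  web: d = 0 cm → contributes +2.736 cm⁴
  top flange (beyond web): d = 5 cm → contributes +442.86 cm⁴
  bottom flange (beyond web): d = -5 cm → contributes +442.86 cm⁴
Total I = 888.46 cm⁴.

Iy ≈ 888 cm⁴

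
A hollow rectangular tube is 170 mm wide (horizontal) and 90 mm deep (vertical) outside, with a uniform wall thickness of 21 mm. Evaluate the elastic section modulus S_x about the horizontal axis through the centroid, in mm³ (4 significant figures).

Split into non-overlapping primitives; take the origin at the lower-left of the bounding box.
Outer rectangle: 170 × 90, A = 15 300 mm², y = 45 mm, Ī = 10 327 500 mm⁴.
Inner void (subtracted): 128 × 48, A = 6 144 mm², y = 45 mm, Ī = 1 179 648 mm⁴.
By symmetry the centroid is at mid-height, ȳ = 45 mm.
All pieces are centred on the horizontal axis through the centroid, so I = ΣĪ (holes subtracted) = 9 147 852 mm⁴.
Extreme fibre distance c = 45 mm; S = I/c = 203 286 mm³.

S_x ≈ 2.033 × 10⁵ mm³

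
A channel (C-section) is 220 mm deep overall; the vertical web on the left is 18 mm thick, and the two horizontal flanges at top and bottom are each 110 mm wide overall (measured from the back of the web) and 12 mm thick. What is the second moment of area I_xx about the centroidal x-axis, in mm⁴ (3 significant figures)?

Treat the section as a set of non-overlapping primitives; coordinates are from the bounding-box lower-left.
Web: 18 × 220, A = 3 960 mm², y = 110 mm, Ī = 15 972 000 mm⁴.
Top flange (beyond web): 92 × 12, A = 1 104 mm², y = 214 mm, Ī = 13 248 mm⁴.
Bottom flange (beyond web): 92 × 12, A = 1 104 mm², y = 6 mm, Ī = 13 248 mm⁴.
By symmetry the centroid is at mid-height, ȳ = 110 mm.
Transfer each piece to the centroidal x-axis using Ī + A·d² with d = y − 110:
  web: d = 0 mm → contributes +15 972 000 mm⁴
  top flange (beyond web): d = 104 mm → contributes +11 954 112 mm⁴
  bottom flange (beyond web): d = -104 mm → contributes +11 954 112 mm⁴
Total I = 39 880 224 mm⁴.

I_xx ≈ 3.99 × 10⁷ mm⁴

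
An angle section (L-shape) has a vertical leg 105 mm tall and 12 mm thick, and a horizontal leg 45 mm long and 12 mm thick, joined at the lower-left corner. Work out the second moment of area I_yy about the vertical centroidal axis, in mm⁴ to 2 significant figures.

I_yy ≈ 2.0 × 10⁵ mm⁴

Decompose the section into non-overlapping parts with the origin at the bottom-left of its bounding rectangle.
Vertical leg: 12 × 105, A = 1 260 mm², x = 6 mm, Ī = 15 120 mm⁴.
Horizontal leg (remainder): 33 × 12, A = 396 mm², x = 28.5 mm, Ī = 35 937 mm⁴.
Centroid: x̄ = ΣA·x / ΣA = 11.38 mm.
Transfer each piece to the vertical centroidal axis using Ī + A·d² with d = x − 11.38:
  vertical leg: d = -5.38 mm → contributes +51 596 mm⁴
  horizontal leg (remainder): d = 17.12 mm → contributes +151 996 mm⁴
Total I = 203 592 mm⁴.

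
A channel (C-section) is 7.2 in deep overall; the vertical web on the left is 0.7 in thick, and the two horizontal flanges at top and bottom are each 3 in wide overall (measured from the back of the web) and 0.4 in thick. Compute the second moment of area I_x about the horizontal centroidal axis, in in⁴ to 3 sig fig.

I_x ≈ 43.1 in⁴

Decompose the section into non-overlapping parts with the origin at the bottom-left of its bounding rectangle.
Web: 0.7 × 7.2, A = 5.04 in², y = 3.6 in, Ī = 21.773 in⁴.
Top flange (beyond web): 2.3 × 0.4, A = 0.92 in², y = 7 in, Ī = 0.012267 in⁴.
Bottom flange (beyond web): 2.3 × 0.4, A = 0.92 in², y = 0.2 in, Ī = 0.012267 in⁴.
By symmetry the centroid is at mid-height, ȳ = 3.6 in.
Transfer each piece to the horizontal centroidal axis using Ī + A·d² with d = y − 3.6:
  web: d = 0 in → contributes +21.773 in⁴
  top flange (beyond web): d = 3.4 in → contributes +10.647 in⁴
  bottom flange (beyond web): d = -3.4 in → contributes +10.647 in⁴
Total I = 43.068 in⁴.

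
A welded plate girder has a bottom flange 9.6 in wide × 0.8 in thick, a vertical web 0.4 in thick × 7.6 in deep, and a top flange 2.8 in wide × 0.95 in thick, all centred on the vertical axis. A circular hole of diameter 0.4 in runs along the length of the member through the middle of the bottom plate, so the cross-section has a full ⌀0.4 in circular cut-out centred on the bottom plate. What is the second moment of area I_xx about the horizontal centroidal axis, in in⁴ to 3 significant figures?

Break the section into simple shapes (no overlaps), measuring from the bottom-left corner of the bounding box.
Bottom plate: 9.6 × 0.8, A = 7.68 in², y = 0.4 in, Ī = 0.4096 in⁴.
Web plate: 0.4 × 7.6, A = 3.04 in², y = 4.6 in, Ī = 14.633 in⁴.
Top plate: 2.8 × 0.95, A = 2.66 in², y = 8.875 in, Ī = 0.20005 in⁴.
Hole (subtracted): ⌀0.4, A = 0.12566 in², y = 0.4 in, Ī = 0.0012566 in⁴.
Centroid: ȳ = ΣA·y / ΣA = 3.0641 in.
Transfer each piece to the horizontal centroidal axis using Ī + A·d² with d = y − 3.0641:
  bottom plate: d = -2.6641 in → contributes +54.92 in⁴
  web plate: d = 1.5359 in → contributes +21.803 in⁴
  top plate: d = 5.8109 in → contributes +90.018 in⁴
  hole: d = -2.6641 in → contributes −0.89318 in⁴
Total I = 165.85 in⁴.

I_xx ≈ 166 in⁴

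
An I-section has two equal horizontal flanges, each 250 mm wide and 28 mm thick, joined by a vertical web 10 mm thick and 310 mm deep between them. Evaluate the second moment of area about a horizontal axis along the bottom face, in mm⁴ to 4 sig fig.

I_base ≈ 9.983 × 10⁸ mm⁴

Treat the section as a set of non-overlapping primitives; coordinates are from the bounding-box lower-left.
Bottom flange: 250 × 28, A = 7 000 mm², y = 14 mm, Ī = 457 333 mm⁴.
Web: 10 × 310, A = 3 100 mm², y = 183 mm, Ī = 24 825 833 mm⁴.
Top flange: 250 × 28, A = 7 000 mm², y = 352 mm, Ī = 457 333 mm⁴.
Transfer each piece to the base of the section using Ī + A·d² with d = y − 0:
  bottom flange: d = 14 mm → contributes +1 829 333 mm⁴
  web: d = 183 mm → contributes +128 641 733 mm⁴
  top flange: d = 352 mm → contributes +867 785 333 mm⁴
Total I = 998 256 400 mm⁴.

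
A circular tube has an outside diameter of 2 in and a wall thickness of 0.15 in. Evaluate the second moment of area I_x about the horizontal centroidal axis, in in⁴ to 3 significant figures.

I_x ≈ 0.375 in⁴

Treat the section as a set of non-overlapping primitives; coordinates are from the bounding-box lower-left.
Outer circle: ⌀2, A = 3.1416 in², y = 1 in, Ī = 0.7854 in⁴.
Bore (subtracted): ⌀1.7, A = 2.2698 in², y = 1 in, Ī = 0.40998 in⁴.
By symmetry the centroid is at mid-height, ȳ = 1 in.
All pieces are centred on the horizontal centroidal axis, so I = ΣĪ (holes subtracted) = 0.37542 in⁴.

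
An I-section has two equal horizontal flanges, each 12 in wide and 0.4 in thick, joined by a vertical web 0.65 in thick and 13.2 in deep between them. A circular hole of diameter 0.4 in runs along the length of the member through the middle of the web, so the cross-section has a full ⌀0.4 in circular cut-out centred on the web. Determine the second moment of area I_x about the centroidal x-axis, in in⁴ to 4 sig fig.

I_x ≈ 568.6 in⁴

Decompose the section into non-overlapping parts with the origin at the bottom-left of its bounding rectangle.
Bottom flange: 12 × 0.4, A = 4.8 in², y = 0.2 in, Ī = 0.064 in⁴.
Web: 0.65 × 13.2, A = 8.58 in², y = 7 in, Ī = 124.582 in⁴.
Top flange: 12 × 0.4, A = 4.8 in², y = 13.8 in, Ī = 0.064 in⁴.
Hole (subtracted): ⌀0.4, A = 0.125664 in², y = 7 in, Ī = 0.00125664 in⁴.
By symmetry the centroid is at mid-height, ȳ = 7 in.
Transfer each piece to the centroidal x-axis using Ī + A·d² with d = y − 7:
  bottom flange: d = -6.8 in → contributes +222.016 in⁴
  web: d = 0 in → contributes +124.582 in⁴
  top flange: d = 6.8 in → contributes +222.016 in⁴
  hole: d = 0 in → contributes −0.00125664 in⁴
Total I = 568.612 in⁴.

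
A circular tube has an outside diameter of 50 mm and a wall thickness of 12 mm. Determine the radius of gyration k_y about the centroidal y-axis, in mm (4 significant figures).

Split into non-overlapping primitives; take the origin at the lower-left of the bounding box.
Outer circle: ⌀50, A = 1963.5 mm², x = 25 mm, Ī = 306 796 mm⁴.
Bore (subtracted): ⌀26, A = 530.929 mm², x = 25 mm, Ī = 22431.8 mm⁴.
By symmetry the centroid is at mid-width, x̄ = 25 mm.
All pieces are centred on the centroidal y-axis, so I = ΣĪ (holes subtracted) = 284 364 mm⁴.
Radius of gyration: k = √(I/A) = √(284 364 / 1432.57) = 14.089 mm.

k_y ≈ 14.09 mm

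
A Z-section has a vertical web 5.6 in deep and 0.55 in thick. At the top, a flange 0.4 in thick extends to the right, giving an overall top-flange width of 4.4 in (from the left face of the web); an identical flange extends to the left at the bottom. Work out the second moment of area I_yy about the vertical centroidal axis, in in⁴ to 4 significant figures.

I_yy ≈ 18.79 in⁴

Decompose the section into non-overlapping parts with the origin at the bottom-left of its bounding rectangle.
Web: 0.55 × 5.6, A = 3.08 in², x = 4.125 in, Ī = 0.0776417 in⁴.
Top flange (beyond web): 3.85 × 0.4, A = 1.54 in², x = 6.325 in, Ī = 1.90222 in⁴.
Bottom flange (beyond web): 3.85 × 0.4, A = 1.54 in², x = 1.925 in, Ī = 1.90222 in⁴.
Centroid: x̄ = ΣA·x / ΣA = 4.125 in.
Transfer each piece to the vertical centroidal axis using Ī + A·d² with d = x − 4.125:
  web: d = 0 in → contributes +0.0776417 in⁴
  top flange (beyond web): d = 2.2 in → contributes +9.35582 in⁴
  bottom flange (beyond web): d = -2.2 in → contributes +9.35582 in⁴
Total I = 18.7893 in⁴.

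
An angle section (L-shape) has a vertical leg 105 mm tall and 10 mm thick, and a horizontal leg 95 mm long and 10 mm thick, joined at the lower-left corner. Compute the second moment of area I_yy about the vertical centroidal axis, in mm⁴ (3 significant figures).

I_yy ≈ 1.58 × 10⁶ mm⁴

Break the section into simple shapes (no overlaps), measuring from the bottom-left corner of the bounding box.
Vertical leg: 10 × 105, A = 1 050 mm², x = 5 mm, Ī = 8 750 mm⁴.
Horizontal leg (remainder): 85 × 10, A = 850 mm², x = 52.5 mm, Ī = 511 771 mm⁴.
Centroid: x̄ = ΣA·x / ΣA = 26.25 mm.
Transfer each piece to the vertical centroidal axis using Ī + A·d² with d = x − 26.25:
  vertical leg: d = -21.25 mm → contributes +482 891 mm⁴
  horizontal leg (remainder): d = 26.25 mm → contributes +1 097 474 mm⁴
Total I = 1 580 365 mm⁴.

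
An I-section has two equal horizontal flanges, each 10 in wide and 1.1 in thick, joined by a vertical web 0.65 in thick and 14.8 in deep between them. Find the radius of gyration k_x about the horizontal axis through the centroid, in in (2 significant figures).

Treat the section as a set of non-overlapping primitives; coordinates are from the bounding-box lower-left.
Bottom flange: 10 × 1.1, A = 11 in², y = 0.55 in, Ī = 1.109 in⁴.
Web: 0.65 × 14.8, A = 9.62 in², y = 8.5 in, Ī = 175.6 in⁴.
Top flange: 10 × 1.1, A = 11 in², y = 16.45 in, Ī = 1.109 in⁴.
By symmetry the centroid is at mid-height, ȳ = 8.5 in.
Transfer each piece to the horizontal axis through the centroid using Ī + A·d² with d = y − 8.5:
  bottom flange: d = -7.95 in → contributes +696.3 in⁴
  web: d = 0 in → contributes +175.6 in⁴
  top flange: d = 7.95 in → contributes +696.3 in⁴
Total I = 1 568 in⁴.
Radius of gyration: k = √(I/A) = √(1 568 / 31.62) = 7.043 in.

k_x ≈ 7.0 in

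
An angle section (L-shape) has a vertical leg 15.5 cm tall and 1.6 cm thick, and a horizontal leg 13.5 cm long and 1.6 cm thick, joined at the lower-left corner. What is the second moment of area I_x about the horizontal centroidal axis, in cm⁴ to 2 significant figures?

Break the section into simple shapes (no overlaps), measuring from the bottom-left corner of the bounding box.
Vertical leg: 1.6 × 15.5, A = 24.8 cm², y = 7.75 cm, Ī = 496.5 cm⁴.
Horizontal leg (remainder): 11.9 × 1.6, A = 19.04 cm², y = 0.8 cm, Ī = 4.062 cm⁴.
Centroid: ȳ = ΣA·y / ΣA = 4.732 cm.
Transfer each piece to the horizontal centroidal axis using Ī + A·d² with d = y − 4.732:
  vertical leg: d = 3.018 cm → contributes +722.5 cm⁴
  horizontal leg (remainder): d = -3.932 cm → contributes +298.4 cm⁴
Total I = 1 021 cm⁴.

I_x ≈ 1000 cm⁴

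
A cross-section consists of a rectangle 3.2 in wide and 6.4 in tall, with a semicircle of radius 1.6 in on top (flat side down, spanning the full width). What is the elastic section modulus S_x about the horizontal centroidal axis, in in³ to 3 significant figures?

S_x ≈ 29.1 in³

Decompose the section into non-overlapping parts with the origin at the bottom-left of its bounding rectangle.
Rectangular body: 3.2 × 6.4, A = 20.48 in², y = 3.2 in, Ī = 69.905 in⁴.
Semicircular cap: semicircle r = 1.6, A = 4.0212 in², y = 7.0791 in, Ī = 0.7193 in⁴.
Centroid: ȳ = ΣA·y / ΣA = 3.8366 in.
Transfer each piece to the horizontal centroidal axis using Ī + A·d² with d = y − 3.8366:
  rectangular body: d = -0.63665 in → contributes +78.206 in⁴
  semicircular cap: d = 3.2424 in → contributes +42.996 in⁴
Total I = 121.2 in⁴.
Extreme fibre distance c = 4.1634 in; S = I/c = 29.112 in³.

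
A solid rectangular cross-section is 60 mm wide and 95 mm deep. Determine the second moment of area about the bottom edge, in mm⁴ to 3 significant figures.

The section: 60 × 95, A = 5 700 mm², y = 47.5 mm, Ī = 4 286 875 mm⁴.
Transfer it to the base of the section using Ī + A·d² with d = y − 0:
  the section: d = 47.5 mm → contributes +17 147 500 mm⁴
Total I = 17 147 500 mm⁴.

I_base ≈ 1.71 × 10⁷ mm⁴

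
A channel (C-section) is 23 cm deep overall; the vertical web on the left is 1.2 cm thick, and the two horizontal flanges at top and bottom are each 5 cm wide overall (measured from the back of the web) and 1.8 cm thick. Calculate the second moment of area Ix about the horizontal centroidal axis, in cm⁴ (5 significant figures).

Ix ≈ 2757.5 cm⁴

Treat the section as a set of non-overlapping primitives; coordinates are from the bounding-box lower-left.
Web: 1.2 × 23, A = 27.6 cm², y = 11.5 cm, Ī = 1216.7 cm⁴.
Top flange (beyond web): 3.8 × 1.8, A = 6.84 cm², y = 22.1 cm, Ī = 1.8468 cm⁴.
Bottom flange (beyond web): 3.8 × 1.8, A = 6.84 cm², y = 0.9 cm, Ī = 1.8468 cm⁴.
By symmetry the centroid is at mid-height, ȳ = 11.5 cm.
Transfer each piece to the horizontal centroidal axis using Ī + A·d² with d = y − 11.5:
  web: d = 0 cm → contributes +1216.7 cm⁴
  top flange (beyond web): d = 10.6 cm → contributes +770.3892 cm⁴
  bottom flange (beyond web): d = -10.6 cm → contributes +770.3892 cm⁴
Total I = 2757.478 cm⁴.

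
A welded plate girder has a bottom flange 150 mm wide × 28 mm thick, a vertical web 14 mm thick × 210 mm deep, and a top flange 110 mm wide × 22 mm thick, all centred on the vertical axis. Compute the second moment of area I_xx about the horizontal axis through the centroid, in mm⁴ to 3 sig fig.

Treat the section as a set of non-overlapping primitives; coordinates are from the bounding-box lower-left.
Bottom plate: 150 × 28, A = 4 200 mm², y = 14 mm, Ī = 274 400 mm⁴.
Web plate: 14 × 210, A = 2 940 mm², y = 133 mm, Ī = 10 804 500 mm⁴.
Top plate: 110 × 22, A = 2 420 mm², y = 249 mm, Ī = 97 607 mm⁴.
Centroid: ȳ = ΣA·y / ΣA = 110.08 mm.
Transfer each piece to the horizontal axis through the centroid using Ī + A·d² with d = y − 110.08:
  bottom plate: d = -96.084 mm → contributes +39 049 111 mm⁴
  web plate: d = 22.916 mm → contributes +12 348 463 mm⁴
  top plate: d = 138.92 mm → contributes +46 798 146 mm⁴
Total I = 98 195 720 mm⁴.

I_xx ≈ 9.82 × 10⁷ mm⁴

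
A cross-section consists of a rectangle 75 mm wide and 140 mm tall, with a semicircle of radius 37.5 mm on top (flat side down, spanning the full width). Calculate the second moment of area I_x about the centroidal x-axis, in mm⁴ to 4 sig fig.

I_x ≈ 3.084 × 10⁷ mm⁴

Treat the section as a set of non-overlapping primitives; coordinates are from the bounding-box lower-left.
Rectangular body: 75 × 140, A = 10 500 mm², y = 70 mm, Ī = 17 150 000 mm⁴.
Semicircular cap: semicircle r = 37.5, A = 2208.93 mm², y = 155.915 mm, Ī = 217 049 mm⁴.
Centroid: ȳ = ΣA·y / ΣA = 84.9329 mm.
Transfer each piece to the centroidal x-axis using Ī + A·d² with d = y − 84.9329:
  rectangular body: d = -14.9329 mm → contributes +19 491 418 mm⁴
  semicircular cap: d = 70.9826 mm → contributes +11 346 810 mm⁴
Total I = 30 838 228 mm⁴.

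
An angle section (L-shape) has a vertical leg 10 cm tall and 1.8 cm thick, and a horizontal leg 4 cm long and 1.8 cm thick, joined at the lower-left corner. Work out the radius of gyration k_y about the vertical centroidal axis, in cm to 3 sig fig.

k_y ≈ 0.941 cm

Break the section into simple shapes (no overlaps), measuring from the bottom-left corner of the bounding box.
Vertical leg: 1.8 × 10, A = 18 cm², x = 0.9 cm, Ī = 4.86 cm⁴.
Horizontal leg (remainder): 2.2 × 1.8, A = 3.96 cm², x = 2.9 cm, Ī = 1.5972 cm⁴.
Centroid: x̄ = ΣA·x / ΣA = 1.2607 cm.
Transfer each piece to the vertical centroidal axis using Ī + A·d² with d = x − 1.2607:
  vertical leg: d = -0.36066 cm → contributes +7.2013 cm⁴
  horizontal leg (remainder): d = 1.6393 cm → contributes +12.24 cm⁴
Total I = 19.441 cm⁴.
Radius of gyration: k = √(I/A) = √(19.441 / 21.96) = 0.94089 cm.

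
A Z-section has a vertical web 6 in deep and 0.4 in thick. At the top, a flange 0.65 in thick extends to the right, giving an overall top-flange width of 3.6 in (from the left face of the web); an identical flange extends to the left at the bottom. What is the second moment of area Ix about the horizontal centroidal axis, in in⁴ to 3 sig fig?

Decompose the section into non-overlapping parts with the origin at the bottom-left of its bounding rectangle.
Web: 0.4 × 6, A = 2.4 in², y = 3 in, Ī = 7.2 in⁴.
Top flange (beyond web): 3.2 × 0.65, A = 2.08 in², y = 5.675 in, Ī = 0.073233 in⁴.
Bottom flange (beyond web): 3.2 × 0.65, A = 2.08 in², y = 0.325 in, Ī = 0.073233 in⁴.
Centroid: ȳ = ΣA·y / ΣA = 3 in.
Transfer each piece to the horizontal centroidal axis using Ī + A·d² with d = y − 3:
  web: d = 0 in → contributes +7.2 in⁴
  top flange (beyond web): d = 2.675 in → contributes +14.957 in⁴
  bottom flange (beyond web): d = -2.675 in → contributes +14.957 in⁴
Total I = 37.114 in⁴.

Ix ≈ 37.1 in⁴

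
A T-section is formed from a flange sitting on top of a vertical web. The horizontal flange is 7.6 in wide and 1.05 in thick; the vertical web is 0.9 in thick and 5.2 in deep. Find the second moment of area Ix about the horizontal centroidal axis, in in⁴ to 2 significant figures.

Break the section into simple shapes (no overlaps), measuring from the bottom-left corner of the bounding box.
Flange: 7.6 × 1.05, A = 7.98 in², y = 5.725 in, Ī = 0.7332 in⁴.
Web: 0.9 × 5.2, A = 4.68 in², y = 2.6 in, Ī = 10.55 in⁴.
Centroid: ȳ = ΣA·y / ΣA = 4.57 in.
Transfer each piece to the horizontal centroidal axis using Ī + A·d² with d = y − 4.57:
  flange: d = 1.155 in → contributes +11.38 in⁴
  web: d = -1.97 in → contributes +28.7 in⁴
Total I = 40.09 in⁴.

Ix ≈ 40 in⁴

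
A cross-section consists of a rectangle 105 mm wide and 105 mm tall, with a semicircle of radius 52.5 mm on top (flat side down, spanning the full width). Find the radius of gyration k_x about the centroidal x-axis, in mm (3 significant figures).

Break the section into simple shapes (no overlaps), measuring from the bottom-left corner of the bounding box.
Rectangular body: 105 × 105, A = 11 025 mm², y = 52.5 mm, Ī = 10 129 219 mm⁴.
Semicircular cap: semicircle r = 52.5, A = 4329.5 mm², y = 127.28 mm, Ī = 833 814 mm⁴.
Centroid: ȳ = ΣA·y / ΣA = 73.586 mm.
Transfer each piece to the centroidal x-axis using Ī + A·d² with d = y − 73.586:
  rectangular body: d = -21.086 mm → contributes +15 031 231 mm⁴
  semicircular cap: d = 53.696 mm → contributes +13 316 685 mm⁴
Total I = 28 347 916 mm⁴.
Radius of gyration: k = √(I/A) = √(28 347 916 / 15 355) = 42.968 mm.

k_x ≈ 43.0 mm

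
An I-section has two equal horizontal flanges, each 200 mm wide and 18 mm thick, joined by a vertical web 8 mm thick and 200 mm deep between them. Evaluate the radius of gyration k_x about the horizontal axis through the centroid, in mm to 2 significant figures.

k_x ≈ 100 mm

Break the section into simple shapes (no overlaps), measuring from the bottom-left corner of the bounding box.
Bottom flange: 200 × 18, A = 3 600 mm², y = 9 mm, Ī = 97 200 mm⁴.
Web: 8 × 200, A = 1 600 mm², y = 118 mm, Ī = 5 333 333 mm⁴.
Top flange: 200 × 18, A = 3 600 mm², y = 227 mm, Ī = 97 200 mm⁴.
By symmetry the centroid is at mid-height, ȳ = 118 mm.
Transfer each piece to the horizontal axis through the centroid using Ī + A·d² with d = y − 118:
  bottom flange: d = -109 mm → contributes +42 868 800 mm⁴
  web: d = 0 mm → contributes +5 333 333 mm⁴
  top flange: d = 109 mm → contributes +42 868 800 mm⁴
Total I = 91 070 933 mm⁴.
Radius of gyration: k = √(I/A) = √(91 070 933 / 8 800) = 101.7 mm.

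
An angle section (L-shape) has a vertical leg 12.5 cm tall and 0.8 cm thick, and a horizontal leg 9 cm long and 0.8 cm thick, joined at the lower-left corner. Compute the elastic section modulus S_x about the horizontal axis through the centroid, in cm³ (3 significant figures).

Treat the section as a set of non-overlapping primitives; coordinates are from the bounding-box lower-left.
Vertical leg: 0.8 × 12.5, A = 10 cm², y = 6.25 cm, Ī = 130.21 cm⁴.
Horizontal leg (remainder): 8.2 × 0.8, A = 6.56 cm², y = 0.4 cm, Ī = 0.34987 cm⁴.
Centroid: ȳ = ΣA·y / ΣA = 3.9326 cm.
Transfer each piece to the horizontal axis through the centroid using Ī + A·d² with d = y − 3.9326:
  vertical leg: d = 2.3174 cm → contributes +183.91 cm⁴
  horizontal leg (remainder): d = -3.5326 cm → contributes +82.214 cm⁴
Total I = 266.13 cm⁴.
Extreme fibre distance c = 8.5674 cm; S = I/c = 31.063 cm³.

S_x ≈ 31.1 cm³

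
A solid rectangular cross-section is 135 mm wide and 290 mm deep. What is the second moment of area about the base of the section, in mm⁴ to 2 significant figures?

I_base ≈ 1.1 × 10⁹ mm⁴

The section: 135 × 290, A = 39 150 mm², y = 145 mm, Ī = 274 376 250 mm⁴.
Transfer it to the base of the section using Ī + A·d² with d = y − 0:
  the section: d = 145 mm → contributes +1 097 505 000 mm⁴
Total I = 1 097 505 000 mm⁴.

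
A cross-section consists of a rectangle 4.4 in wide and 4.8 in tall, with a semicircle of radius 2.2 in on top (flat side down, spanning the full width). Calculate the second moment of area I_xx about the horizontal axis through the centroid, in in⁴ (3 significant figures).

I_xx ≈ 105 in⁴

Break the section into simple shapes (no overlaps), measuring from the bottom-left corner of the bounding box.
Rectangular body: 4.4 × 4.8, A = 21.12 in², y = 2.4 in, Ī = 40.55 in⁴.
Semicircular cap: semicircle r = 2.2, A = 7.6027 in², y = 5.7337 in, Ī = 2.5711 in⁴.
Centroid: ȳ = ΣA·y / ΣA = 3.2824 in.
Transfer each piece to the horizontal axis through the centroid using Ī + A·d² with d = y − 3.2824:
  rectangular body: d = -0.88241 in → contributes +56.995 in⁴
  semicircular cap: d = 2.4513 in → contributes +48.255 in⁴
Total I = 105.25 in⁴.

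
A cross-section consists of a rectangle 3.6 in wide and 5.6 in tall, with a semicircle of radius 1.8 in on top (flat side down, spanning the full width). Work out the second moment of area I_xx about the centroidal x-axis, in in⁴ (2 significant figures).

I_xx ≈ 110 in⁴

Decompose the section into non-overlapping parts with the origin at the bottom-left of its bounding rectangle.
Rectangular body: 3.6 × 5.6, A = 20.16 in², y = 2.8 in, Ī = 52.68 in⁴.
Semicircular cap: semicircle r = 1.8, A = 5.089 in², y = 6.364 in, Ī = 1.152 in⁴.
Centroid: ȳ = ΣA·y / ΣA = 3.518 in.
Transfer each piece to the centroidal x-axis using Ī + A·d² with d = y − 3.518:
  rectangular body: d = -0.7184 in → contributes +63.09 in⁴
  semicircular cap: d = 2.846 in → contributes +42.36 in⁴
Total I = 105.5 in⁴.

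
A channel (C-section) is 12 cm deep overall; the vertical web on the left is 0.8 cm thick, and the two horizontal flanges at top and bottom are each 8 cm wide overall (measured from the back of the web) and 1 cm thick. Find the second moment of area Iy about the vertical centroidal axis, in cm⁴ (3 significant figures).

Decompose the section into non-overlapping parts with the origin at the bottom-left of its bounding rectangle.
Web: 0.8 × 12, A = 9.6 cm², x = 0.4 cm, Ī = 0.512 cm⁴.
Top flange (beyond web): 7.2 × 1, A = 7.2 cm², x = 4.4 cm, Ī = 31.104 cm⁴.
Bottom flange (beyond web): 7.2 × 1, A = 7.2 cm², x = 4.4 cm, Ī = 31.104 cm⁴.
Centroid: x̄ = ΣA·x / ΣA = 2.8 cm.
Transfer each piece to the vertical centroidal axis using Ī + A·d² with d = x − 2.8:
  web: d = -2.4 cm → contributes +55.808 cm⁴
  top flange (beyond web): d = 1.6 cm → contributes +49.536 cm⁴
  bottom flange (beyond web): d = 1.6 cm → contributes +49.536 cm⁴
Total I = 154.88 cm⁴.

Iy ≈ 155 cm⁴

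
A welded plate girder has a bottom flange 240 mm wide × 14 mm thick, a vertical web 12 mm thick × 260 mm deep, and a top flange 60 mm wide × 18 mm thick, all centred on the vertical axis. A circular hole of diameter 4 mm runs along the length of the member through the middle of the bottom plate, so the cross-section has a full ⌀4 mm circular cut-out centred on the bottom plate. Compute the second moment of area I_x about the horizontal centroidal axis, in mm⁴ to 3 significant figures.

Break the section into simple shapes (no overlaps), measuring from the bottom-left corner of the bounding box.
Bottom plate: 240 × 14, A = 3 360 mm², y = 7 mm, Ī = 54 880 mm⁴.
Web plate: 12 × 260, A = 3 120 mm², y = 144 mm, Ī = 17 576 000 mm⁴.
Top plate: 60 × 18, A = 1 080 mm², y = 283 mm, Ī = 29 160 mm⁴.
Hole (subtracted): ⌀4, A = 12.566 mm², y = 7 mm, Ī = 12.566 mm⁴.
Centroid: ȳ = ΣA·y / ΣA = 103.13 mm.
Transfer each piece to the horizontal centroidal axis using Ī + A·d² with d = y − 103.13:
  bottom plate: d = -96.128 mm → contributes +31 103 296 mm⁴
  web plate: d = 40.872 mm → contributes +22 788 013 mm⁴
  top plate: d = 179.87 mm → contributes +34 971 396 mm⁴
  hole: d = -96.128 mm → contributes −116 133 mm⁴
Total I = 88 746 572 mm⁴.

I_x ≈ 8.87 × 10⁷ mm⁴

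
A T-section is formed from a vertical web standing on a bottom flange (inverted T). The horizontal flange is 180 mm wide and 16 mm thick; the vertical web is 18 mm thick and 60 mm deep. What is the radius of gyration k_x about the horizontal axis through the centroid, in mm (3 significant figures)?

Decompose the section into non-overlapping parts with the origin at the bottom-left of its bounding rectangle.
Flange: 180 × 16, A = 2 880 mm², y = 8 mm, Ī = 61 440 mm⁴.
Web: 18 × 60, A = 1 080 mm², y = 46 mm, Ī = 324 000 mm⁴.
Centroid: ȳ = ΣA·y / ΣA = 18.364 mm.
Transfer each piece to the horizontal axis through the centroid using Ī + A·d² with d = y − 18.364:
  flange: d = -10.364 mm → contributes +370 766 mm⁴
  web: d = 27.636 mm → contributes +1 148 870 mm⁴
Total I = 1 519 636 mm⁴.
Radius of gyration: k = √(I/A) = √(1 519 636 / 3 960) = 19.589 mm.

k_x ≈ 19.6 mm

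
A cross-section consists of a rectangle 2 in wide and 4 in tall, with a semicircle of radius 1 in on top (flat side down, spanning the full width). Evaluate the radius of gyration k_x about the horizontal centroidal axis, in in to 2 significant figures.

Decompose the section into non-overlapping parts with the origin at the bottom-left of its bounding rectangle.
Rectangular body: 2 × 4, A = 8 in², y = 2 in, Ī = 10.67 in⁴.
Semicircular cap: semicircle r = 1, A = 1.571 in², y = 4.424 in, Ī = 0.1098 in⁴.
Centroid: ȳ = ΣA·y / ΣA = 2.398 in.
Transfer each piece to the horizontal centroidal axis using Ī + A·d² with d = y − 2.398:
  rectangular body: d = -0.3979 in → contributes +11.93 in⁴
  semicircular cap: d = 2.027 in → contributes +6.561 in⁴
Total I = 18.49 in⁴.
Radius of gyration: k = √(I/A) = √(18.49 / 9.571) = 1.39 in.

k_x ≈ 1.4 in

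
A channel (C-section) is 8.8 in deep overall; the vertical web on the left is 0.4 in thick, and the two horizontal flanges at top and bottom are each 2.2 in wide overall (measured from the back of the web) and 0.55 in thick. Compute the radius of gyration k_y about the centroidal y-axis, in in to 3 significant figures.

k_y ≈ 0.620 in

Treat the section as a set of non-overlapping primitives; coordinates are from the bounding-box lower-left.
Web: 0.4 × 8.8, A = 3.52 in², x = 0.2 in, Ī = 0.046933 in⁴.
Top flange (beyond web): 1.8 × 0.55, A = 0.99 in², x = 1.3 in, Ī = 0.2673 in⁴.
Bottom flange (beyond web): 1.8 × 0.55, A = 0.99 in², x = 1.3 in, Ī = 0.2673 in⁴.
Centroid: x̄ = ΣA·x / ΣA = 0.596 in.
Transfer each piece to the centroidal y-axis using Ī + A·d² with d = x − 0.596:
  web: d = -0.396 in → contributes +0.59893 in⁴
  top flange (beyond web): d = 0.704 in → contributes +0.75796 in⁴
  bottom flange (beyond web): d = 0.704 in → contributes +0.75796 in⁴
Total I = 2.1148 in⁴.
Radius of gyration: k = √(I/A) = √(2.1148 / 5.5) = 0.62009 in.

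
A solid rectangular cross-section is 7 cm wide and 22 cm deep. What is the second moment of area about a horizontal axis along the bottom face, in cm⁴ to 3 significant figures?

The section: 7 × 22, A = 154 cm², y = 11 cm, Ī = 6211.3 cm⁴.
Transfer it to a horizontal axis along the bottom face using Ī + A·d² with d = y − 0:
  the section: d = 11 cm → contributes +24 845 cm⁴
Total I = 24 845 cm⁴.

I_base ≈ 2.48 × 10⁴ cm⁴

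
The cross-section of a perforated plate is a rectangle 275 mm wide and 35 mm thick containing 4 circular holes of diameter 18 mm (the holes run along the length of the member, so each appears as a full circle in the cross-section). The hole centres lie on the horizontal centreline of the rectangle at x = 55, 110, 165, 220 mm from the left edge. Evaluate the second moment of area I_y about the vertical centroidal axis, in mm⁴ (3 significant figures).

Break the section into simple shapes (no overlaps), measuring from the bottom-left corner of the bounding box.
Plate: 275 × 35, A = 9 625 mm², x = 137.5 mm, Ī = 60 657 552 mm⁴.
Hole 1 (subtracted): ⌀18, A = 254.47 mm², x = 55 mm, Ī = 5 153 mm⁴.
Hole 2 (subtracted): ⌀18, A = 254.47 mm², x = 110 mm, Ī = 5 153 mm⁴.
Hole 3 (subtracted): ⌀18, A = 254.47 mm², x = 165 mm, Ī = 5 153 mm⁴.
Hole 4 (subtracted): ⌀18, A = 254.47 mm², x = 220 mm, Ī = 5 153 mm⁴.
By symmetry the centroid is at mid-width, x̄ = 137.5 mm.
Transfer each piece to the vertical centroidal axis using Ī + A·d² with d = x − 137.5:
  plate: d = 0 mm → contributes +60 657 552 mm⁴
  hole 1: d = -82.5 mm → contributes −1 737 133 mm⁴
  hole 2: d = -27.5 mm → contributes −197 595 mm⁴
  hole 3: d = 27.5 mm → contributes −197 595 mm⁴
  hole 4: d = 82.5 mm → contributes −1 737 133 mm⁴
Total I = 56 788 096 mm⁴.

I_y ≈ 5.68 × 10⁷ mm⁴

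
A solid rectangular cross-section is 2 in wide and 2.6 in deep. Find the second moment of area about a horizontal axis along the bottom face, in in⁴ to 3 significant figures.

I_base ≈ 11.7 in⁴

The section: 2 × 2.6, A = 5.2 in², y = 1.3 in, Ī = 2.9293 in⁴.
Transfer it to a horizontal axis along the bottom face using Ī + A·d² with d = y − 0:
  the section: d = 1.3 in → contributes +11.717 in⁴
Total I = 11.717 in⁴.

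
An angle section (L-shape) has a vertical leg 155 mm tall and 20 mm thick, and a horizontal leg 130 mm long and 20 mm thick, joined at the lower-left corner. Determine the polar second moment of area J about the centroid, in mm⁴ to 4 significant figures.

J ≈ 1.990 × 10⁷ mm⁴

Split into non-overlapping primitives; take the origin at the lower-left of the bounding box.
Vertical leg: 20 × 155, A = 3 100 mm², y = 77.5 mm, Ī = 6 206 458 mm⁴.
Horizontal leg (remainder): 110 × 20, A = 2 200 mm², y = 10 mm, Ī = 73333.3 mm⁴.
Centroid: ȳ = ΣA·y / ΣA = 49.4811 mm.
Transfer each piece to the centroidal x-axis using Ī + A·d² with d = y − 49.4811:
  vertical leg: d = 28.0189 mm → contributes +8 640 135 mm⁴
  horizontal leg (remainder): d = -39.4811 mm → contributes +3 502 605 mm⁴
Total I = 12 142 740 mm⁴.
For the y-axis: x̄ = 36.9811 mm.
Repeating about the centroidal y-axis gives I_y = 7 758 365 mm⁴.
Polar second moment: J = I_x + I_y = 19 901 105 mm⁴.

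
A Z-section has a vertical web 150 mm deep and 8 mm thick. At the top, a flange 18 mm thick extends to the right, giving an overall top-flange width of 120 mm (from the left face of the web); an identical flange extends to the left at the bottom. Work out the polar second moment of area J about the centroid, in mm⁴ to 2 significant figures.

J ≈ 3.9 × 10⁷ mm⁴

Treat the section as a set of non-overlapping primitives; coordinates are from the bounding-box lower-left.
Web: 8 × 150, A = 1 200 mm², y = 75 mm, Ī = 2 250 000 mm⁴.
Top flange (beyond web): 112 × 18, A = 2 016 mm², y = 141 mm, Ī = 54 432 mm⁴.
Bottom flange (beyond web): 112 × 18, A = 2 016 mm², y = 9 mm, Ī = 54 432 mm⁴.
Centroid: ȳ = ΣA·y / ΣA = 75 mm.
Transfer each piece to the centroidal x-axis using Ī + A·d² with d = y − 75:
  web: d = 0 mm → contributes +2 250 000 mm⁴
  top flange (beyond web): d = 66 mm → contributes +8 836 128 mm⁴
  bottom flange (beyond web): d = -66 mm → contributes +8 836 128 mm⁴
Total I = 19 922 256 mm⁴.
For the y-axis: x̄ = 116 mm.
Repeating about the centroidal y-axis gives I_y = 18 736 384 mm⁴.
Polar second moment: J = I_x + I_y = 38 658 640 mm⁴.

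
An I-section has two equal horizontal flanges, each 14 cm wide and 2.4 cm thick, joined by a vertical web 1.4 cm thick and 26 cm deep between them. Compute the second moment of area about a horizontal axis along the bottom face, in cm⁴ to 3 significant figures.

I_base ≈ 4.02 × 10⁴ cm⁴

Treat the section as a set of non-overlapping primitives; coordinates are from the bounding-box lower-left.
Bottom flange: 14 × 2.4, A = 33.6 cm², y = 1.2 cm, Ī = 16.128 cm⁴.
Web: 1.4 × 26, A = 36.4 cm², y = 15.4 cm, Ī = 2050.5 cm⁴.
Top flange: 14 × 2.4, A = 33.6 cm², y = 29.6 cm, Ī = 16.128 cm⁴.
Transfer each piece to the bottom edge using Ī + A·d² with d = y − 0:
  bottom flange: d = 1.2 cm → contributes +64.512 cm⁴
  web: d = 15.4 cm → contributes +10 683 cm⁴
  top flange: d = 29.6 cm → contributes +29 455 cm⁴
Total I = 40 203 cm⁴.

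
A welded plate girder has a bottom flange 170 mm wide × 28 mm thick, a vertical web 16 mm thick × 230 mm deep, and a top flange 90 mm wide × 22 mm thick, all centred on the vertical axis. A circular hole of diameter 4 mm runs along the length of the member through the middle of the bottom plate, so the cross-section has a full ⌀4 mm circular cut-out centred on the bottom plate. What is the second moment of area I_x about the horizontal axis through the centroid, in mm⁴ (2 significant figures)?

Split into non-overlapping primitives; take the origin at the lower-left of the bounding box.
Bottom plate: 170 × 28, A = 4 760 mm², y = 14 mm, Ī = 310 987 mm⁴.
Web plate: 16 × 230, A = 3 680 mm², y = 143 mm, Ī = 16 222 667 mm⁴.
Top plate: 90 × 22, A = 1 980 mm², y = 269 mm, Ī = 79 860 mm⁴.
Hole (subtracted): ⌀4, A = 12.57 mm², y = 14 mm, Ī = 12.57 mm⁴.
Centroid: ȳ = ΣA·y / ΣA = 108.1 mm.
Transfer each piece to the horizontal axis through the centroid using Ī + A·d² with d = y − 108.1:
  bottom plate: d = -94.13 mm → contributes +42 484 030 mm⁴
  web plate: d = 34.87 mm → contributes +20 698 023 mm⁴
  top plate: d = 160.9 mm → contributes +51 322 533 mm⁴
  hole: d = -94.13 mm → contributes −111 349 mm⁴
Total I = 114 393 237 mm⁴.

I_x ≈ 1.1 × 10⁸ mm⁴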